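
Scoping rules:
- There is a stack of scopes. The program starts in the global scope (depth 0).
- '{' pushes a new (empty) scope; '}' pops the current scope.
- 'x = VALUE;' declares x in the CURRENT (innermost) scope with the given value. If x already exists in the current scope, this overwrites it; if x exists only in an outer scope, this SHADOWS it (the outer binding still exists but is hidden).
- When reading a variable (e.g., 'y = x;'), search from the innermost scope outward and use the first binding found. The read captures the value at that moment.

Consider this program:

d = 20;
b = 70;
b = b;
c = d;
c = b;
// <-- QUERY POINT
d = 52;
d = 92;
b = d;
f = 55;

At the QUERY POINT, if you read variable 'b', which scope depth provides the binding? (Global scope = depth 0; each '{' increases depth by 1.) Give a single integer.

Step 1: declare d=20 at depth 0
Step 2: declare b=70 at depth 0
Step 3: declare b=(read b)=70 at depth 0
Step 4: declare c=(read d)=20 at depth 0
Step 5: declare c=(read b)=70 at depth 0
Visible at query point: b=70 c=70 d=20

Answer: 0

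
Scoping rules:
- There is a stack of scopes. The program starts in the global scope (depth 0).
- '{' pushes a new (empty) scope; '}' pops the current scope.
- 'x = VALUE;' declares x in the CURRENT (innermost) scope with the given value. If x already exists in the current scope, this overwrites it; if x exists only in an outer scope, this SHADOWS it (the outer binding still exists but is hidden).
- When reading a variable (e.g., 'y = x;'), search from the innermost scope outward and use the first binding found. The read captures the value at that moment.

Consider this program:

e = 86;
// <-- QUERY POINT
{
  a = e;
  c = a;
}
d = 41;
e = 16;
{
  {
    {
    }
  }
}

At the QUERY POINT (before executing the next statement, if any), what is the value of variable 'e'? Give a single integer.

Answer: 86

Derivation:
Step 1: declare e=86 at depth 0
Visible at query point: e=86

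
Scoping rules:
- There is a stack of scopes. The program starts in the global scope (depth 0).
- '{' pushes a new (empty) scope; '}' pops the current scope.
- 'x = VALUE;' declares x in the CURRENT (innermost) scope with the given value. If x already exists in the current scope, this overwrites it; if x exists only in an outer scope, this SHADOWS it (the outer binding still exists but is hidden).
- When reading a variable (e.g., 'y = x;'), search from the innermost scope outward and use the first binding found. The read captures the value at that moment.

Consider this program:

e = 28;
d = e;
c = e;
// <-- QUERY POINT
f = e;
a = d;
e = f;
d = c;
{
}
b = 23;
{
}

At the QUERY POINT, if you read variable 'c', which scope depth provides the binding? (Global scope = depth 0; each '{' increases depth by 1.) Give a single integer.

Answer: 0

Derivation:
Step 1: declare e=28 at depth 0
Step 2: declare d=(read e)=28 at depth 0
Step 3: declare c=(read e)=28 at depth 0
Visible at query point: c=28 d=28 e=28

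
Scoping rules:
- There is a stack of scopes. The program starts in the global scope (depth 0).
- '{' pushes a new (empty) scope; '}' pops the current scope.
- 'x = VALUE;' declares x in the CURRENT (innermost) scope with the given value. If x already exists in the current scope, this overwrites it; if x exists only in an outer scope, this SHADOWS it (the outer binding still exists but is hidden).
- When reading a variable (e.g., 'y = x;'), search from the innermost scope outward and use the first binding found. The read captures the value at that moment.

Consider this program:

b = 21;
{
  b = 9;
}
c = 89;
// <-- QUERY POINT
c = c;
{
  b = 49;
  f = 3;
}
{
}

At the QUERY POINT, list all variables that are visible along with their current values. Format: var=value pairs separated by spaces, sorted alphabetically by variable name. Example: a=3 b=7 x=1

Answer: b=21 c=89

Derivation:
Step 1: declare b=21 at depth 0
Step 2: enter scope (depth=1)
Step 3: declare b=9 at depth 1
Step 4: exit scope (depth=0)
Step 5: declare c=89 at depth 0
Visible at query point: b=21 c=89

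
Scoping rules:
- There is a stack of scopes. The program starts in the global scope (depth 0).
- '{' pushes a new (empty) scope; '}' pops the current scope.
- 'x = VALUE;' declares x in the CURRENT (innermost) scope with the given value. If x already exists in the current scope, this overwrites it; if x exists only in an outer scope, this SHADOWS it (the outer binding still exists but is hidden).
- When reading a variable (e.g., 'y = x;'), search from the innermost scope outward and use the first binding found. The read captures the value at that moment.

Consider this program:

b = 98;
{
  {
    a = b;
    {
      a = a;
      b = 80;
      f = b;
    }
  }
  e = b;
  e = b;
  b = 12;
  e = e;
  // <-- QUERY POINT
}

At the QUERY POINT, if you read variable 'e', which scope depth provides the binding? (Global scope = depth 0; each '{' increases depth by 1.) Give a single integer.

Answer: 1

Derivation:
Step 1: declare b=98 at depth 0
Step 2: enter scope (depth=1)
Step 3: enter scope (depth=2)
Step 4: declare a=(read b)=98 at depth 2
Step 5: enter scope (depth=3)
Step 6: declare a=(read a)=98 at depth 3
Step 7: declare b=80 at depth 3
Step 8: declare f=(read b)=80 at depth 3
Step 9: exit scope (depth=2)
Step 10: exit scope (depth=1)
Step 11: declare e=(read b)=98 at depth 1
Step 12: declare e=(read b)=98 at depth 1
Step 13: declare b=12 at depth 1
Step 14: declare e=(read e)=98 at depth 1
Visible at query point: b=12 e=98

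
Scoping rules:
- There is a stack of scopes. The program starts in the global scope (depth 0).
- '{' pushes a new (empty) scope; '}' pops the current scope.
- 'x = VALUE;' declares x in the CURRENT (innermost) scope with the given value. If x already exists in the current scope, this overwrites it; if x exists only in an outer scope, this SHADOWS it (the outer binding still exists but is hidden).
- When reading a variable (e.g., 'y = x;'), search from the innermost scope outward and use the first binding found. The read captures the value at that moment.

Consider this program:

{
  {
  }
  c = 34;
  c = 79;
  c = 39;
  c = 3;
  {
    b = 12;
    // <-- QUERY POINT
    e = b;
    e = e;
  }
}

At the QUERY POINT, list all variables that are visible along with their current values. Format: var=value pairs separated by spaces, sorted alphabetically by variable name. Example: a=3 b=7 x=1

Answer: b=12 c=3

Derivation:
Step 1: enter scope (depth=1)
Step 2: enter scope (depth=2)
Step 3: exit scope (depth=1)
Step 4: declare c=34 at depth 1
Step 5: declare c=79 at depth 1
Step 6: declare c=39 at depth 1
Step 7: declare c=3 at depth 1
Step 8: enter scope (depth=2)
Step 9: declare b=12 at depth 2
Visible at query point: b=12 c=3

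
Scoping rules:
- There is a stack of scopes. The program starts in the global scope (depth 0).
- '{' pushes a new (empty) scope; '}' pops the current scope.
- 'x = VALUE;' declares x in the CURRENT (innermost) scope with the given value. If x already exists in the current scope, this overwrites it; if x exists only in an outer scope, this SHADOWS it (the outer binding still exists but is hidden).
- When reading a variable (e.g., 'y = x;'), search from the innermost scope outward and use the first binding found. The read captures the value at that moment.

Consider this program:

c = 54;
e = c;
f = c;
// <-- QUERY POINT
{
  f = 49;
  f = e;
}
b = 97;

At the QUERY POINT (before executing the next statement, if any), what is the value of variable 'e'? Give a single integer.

Answer: 54

Derivation:
Step 1: declare c=54 at depth 0
Step 2: declare e=(read c)=54 at depth 0
Step 3: declare f=(read c)=54 at depth 0
Visible at query point: c=54 e=54 f=54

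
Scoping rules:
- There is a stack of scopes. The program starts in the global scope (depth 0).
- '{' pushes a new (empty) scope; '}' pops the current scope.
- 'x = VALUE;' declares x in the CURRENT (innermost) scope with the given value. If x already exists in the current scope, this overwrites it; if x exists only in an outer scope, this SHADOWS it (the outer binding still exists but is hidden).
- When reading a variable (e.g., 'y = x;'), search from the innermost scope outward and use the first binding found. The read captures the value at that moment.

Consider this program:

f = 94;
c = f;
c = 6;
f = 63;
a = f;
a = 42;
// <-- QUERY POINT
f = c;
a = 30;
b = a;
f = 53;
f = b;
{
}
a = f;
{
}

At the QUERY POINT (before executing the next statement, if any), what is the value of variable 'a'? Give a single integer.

Step 1: declare f=94 at depth 0
Step 2: declare c=(read f)=94 at depth 0
Step 3: declare c=6 at depth 0
Step 4: declare f=63 at depth 0
Step 5: declare a=(read f)=63 at depth 0
Step 6: declare a=42 at depth 0
Visible at query point: a=42 c=6 f=63

Answer: 42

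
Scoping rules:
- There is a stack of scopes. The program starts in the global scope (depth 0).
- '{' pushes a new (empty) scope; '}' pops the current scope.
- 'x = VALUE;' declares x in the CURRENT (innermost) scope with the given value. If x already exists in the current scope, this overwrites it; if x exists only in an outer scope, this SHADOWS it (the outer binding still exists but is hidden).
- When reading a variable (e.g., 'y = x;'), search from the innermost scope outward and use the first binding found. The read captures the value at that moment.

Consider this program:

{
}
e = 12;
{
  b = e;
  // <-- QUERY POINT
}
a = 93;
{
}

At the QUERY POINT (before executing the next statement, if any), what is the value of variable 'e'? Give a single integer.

Answer: 12

Derivation:
Step 1: enter scope (depth=1)
Step 2: exit scope (depth=0)
Step 3: declare e=12 at depth 0
Step 4: enter scope (depth=1)
Step 5: declare b=(read e)=12 at depth 1
Visible at query point: b=12 e=12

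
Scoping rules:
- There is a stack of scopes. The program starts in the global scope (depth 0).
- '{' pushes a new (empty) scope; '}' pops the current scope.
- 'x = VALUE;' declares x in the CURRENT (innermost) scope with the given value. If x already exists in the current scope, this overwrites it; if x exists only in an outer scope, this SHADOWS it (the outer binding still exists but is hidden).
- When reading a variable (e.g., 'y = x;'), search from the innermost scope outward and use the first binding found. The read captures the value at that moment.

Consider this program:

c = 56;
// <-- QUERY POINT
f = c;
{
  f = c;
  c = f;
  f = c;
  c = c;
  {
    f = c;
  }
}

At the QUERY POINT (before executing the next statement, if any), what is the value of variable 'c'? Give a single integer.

Answer: 56

Derivation:
Step 1: declare c=56 at depth 0
Visible at query point: c=56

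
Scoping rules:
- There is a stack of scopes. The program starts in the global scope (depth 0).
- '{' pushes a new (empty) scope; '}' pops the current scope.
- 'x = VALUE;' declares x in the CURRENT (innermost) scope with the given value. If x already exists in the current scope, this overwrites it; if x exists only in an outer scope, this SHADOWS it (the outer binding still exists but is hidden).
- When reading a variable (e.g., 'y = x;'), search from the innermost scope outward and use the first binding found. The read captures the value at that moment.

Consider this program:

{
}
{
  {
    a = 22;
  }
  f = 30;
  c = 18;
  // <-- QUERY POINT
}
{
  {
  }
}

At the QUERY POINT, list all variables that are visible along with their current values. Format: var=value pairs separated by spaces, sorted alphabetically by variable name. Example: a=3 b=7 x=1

Answer: c=18 f=30

Derivation:
Step 1: enter scope (depth=1)
Step 2: exit scope (depth=0)
Step 3: enter scope (depth=1)
Step 4: enter scope (depth=2)
Step 5: declare a=22 at depth 2
Step 6: exit scope (depth=1)
Step 7: declare f=30 at depth 1
Step 8: declare c=18 at depth 1
Visible at query point: c=18 f=30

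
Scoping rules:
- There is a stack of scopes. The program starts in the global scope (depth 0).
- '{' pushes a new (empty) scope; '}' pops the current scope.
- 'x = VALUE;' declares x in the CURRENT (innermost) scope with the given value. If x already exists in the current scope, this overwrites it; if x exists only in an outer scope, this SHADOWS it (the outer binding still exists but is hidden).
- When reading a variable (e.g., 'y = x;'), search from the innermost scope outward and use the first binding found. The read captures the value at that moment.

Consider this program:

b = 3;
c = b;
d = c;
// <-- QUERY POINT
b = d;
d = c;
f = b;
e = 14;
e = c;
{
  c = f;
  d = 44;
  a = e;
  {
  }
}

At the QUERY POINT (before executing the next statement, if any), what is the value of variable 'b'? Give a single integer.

Answer: 3

Derivation:
Step 1: declare b=3 at depth 0
Step 2: declare c=(read b)=3 at depth 0
Step 3: declare d=(read c)=3 at depth 0
Visible at query point: b=3 c=3 d=3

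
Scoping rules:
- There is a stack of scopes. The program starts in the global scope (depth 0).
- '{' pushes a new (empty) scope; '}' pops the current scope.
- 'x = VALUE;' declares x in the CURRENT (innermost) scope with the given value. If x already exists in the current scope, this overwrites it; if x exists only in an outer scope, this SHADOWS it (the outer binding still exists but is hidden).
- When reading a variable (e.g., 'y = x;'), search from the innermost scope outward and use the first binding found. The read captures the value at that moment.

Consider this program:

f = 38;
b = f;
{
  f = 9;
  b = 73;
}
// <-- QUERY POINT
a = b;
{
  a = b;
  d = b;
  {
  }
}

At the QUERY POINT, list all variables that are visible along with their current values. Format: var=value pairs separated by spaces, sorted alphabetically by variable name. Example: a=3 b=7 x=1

Answer: b=38 f=38

Derivation:
Step 1: declare f=38 at depth 0
Step 2: declare b=(read f)=38 at depth 0
Step 3: enter scope (depth=1)
Step 4: declare f=9 at depth 1
Step 5: declare b=73 at depth 1
Step 6: exit scope (depth=0)
Visible at query point: b=38 f=38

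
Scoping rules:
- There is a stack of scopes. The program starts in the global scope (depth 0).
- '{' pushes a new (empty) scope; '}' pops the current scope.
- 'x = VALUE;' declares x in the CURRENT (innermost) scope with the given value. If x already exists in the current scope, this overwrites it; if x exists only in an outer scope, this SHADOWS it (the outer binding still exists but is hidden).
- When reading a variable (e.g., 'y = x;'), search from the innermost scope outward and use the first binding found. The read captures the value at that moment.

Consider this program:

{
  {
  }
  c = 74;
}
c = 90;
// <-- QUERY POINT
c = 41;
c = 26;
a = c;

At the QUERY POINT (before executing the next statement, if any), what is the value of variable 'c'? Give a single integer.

Step 1: enter scope (depth=1)
Step 2: enter scope (depth=2)
Step 3: exit scope (depth=1)
Step 4: declare c=74 at depth 1
Step 5: exit scope (depth=0)
Step 6: declare c=90 at depth 0
Visible at query point: c=90

Answer: 90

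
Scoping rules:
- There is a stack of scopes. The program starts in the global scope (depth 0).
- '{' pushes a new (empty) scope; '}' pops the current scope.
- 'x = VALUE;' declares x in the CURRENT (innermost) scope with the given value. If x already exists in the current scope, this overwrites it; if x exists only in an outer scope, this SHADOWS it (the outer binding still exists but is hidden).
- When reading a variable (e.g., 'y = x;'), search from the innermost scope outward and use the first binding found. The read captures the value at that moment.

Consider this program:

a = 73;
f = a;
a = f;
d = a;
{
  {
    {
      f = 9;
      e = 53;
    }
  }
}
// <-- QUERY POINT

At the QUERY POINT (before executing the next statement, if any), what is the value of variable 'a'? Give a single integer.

Answer: 73

Derivation:
Step 1: declare a=73 at depth 0
Step 2: declare f=(read a)=73 at depth 0
Step 3: declare a=(read f)=73 at depth 0
Step 4: declare d=(read a)=73 at depth 0
Step 5: enter scope (depth=1)
Step 6: enter scope (depth=2)
Step 7: enter scope (depth=3)
Step 8: declare f=9 at depth 3
Step 9: declare e=53 at depth 3
Step 10: exit scope (depth=2)
Step 11: exit scope (depth=1)
Step 12: exit scope (depth=0)
Visible at query point: a=73 d=73 f=73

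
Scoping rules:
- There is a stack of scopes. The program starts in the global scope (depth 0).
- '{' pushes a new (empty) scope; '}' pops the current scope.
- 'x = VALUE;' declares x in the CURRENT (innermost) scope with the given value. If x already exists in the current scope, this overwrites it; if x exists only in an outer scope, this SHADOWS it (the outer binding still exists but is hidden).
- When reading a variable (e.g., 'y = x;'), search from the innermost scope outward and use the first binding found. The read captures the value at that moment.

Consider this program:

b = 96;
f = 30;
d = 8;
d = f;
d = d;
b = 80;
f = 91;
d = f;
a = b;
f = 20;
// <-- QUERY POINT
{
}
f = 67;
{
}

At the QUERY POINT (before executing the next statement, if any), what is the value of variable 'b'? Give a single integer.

Answer: 80

Derivation:
Step 1: declare b=96 at depth 0
Step 2: declare f=30 at depth 0
Step 3: declare d=8 at depth 0
Step 4: declare d=(read f)=30 at depth 0
Step 5: declare d=(read d)=30 at depth 0
Step 6: declare b=80 at depth 0
Step 7: declare f=91 at depth 0
Step 8: declare d=(read f)=91 at depth 0
Step 9: declare a=(read b)=80 at depth 0
Step 10: declare f=20 at depth 0
Visible at query point: a=80 b=80 d=91 f=20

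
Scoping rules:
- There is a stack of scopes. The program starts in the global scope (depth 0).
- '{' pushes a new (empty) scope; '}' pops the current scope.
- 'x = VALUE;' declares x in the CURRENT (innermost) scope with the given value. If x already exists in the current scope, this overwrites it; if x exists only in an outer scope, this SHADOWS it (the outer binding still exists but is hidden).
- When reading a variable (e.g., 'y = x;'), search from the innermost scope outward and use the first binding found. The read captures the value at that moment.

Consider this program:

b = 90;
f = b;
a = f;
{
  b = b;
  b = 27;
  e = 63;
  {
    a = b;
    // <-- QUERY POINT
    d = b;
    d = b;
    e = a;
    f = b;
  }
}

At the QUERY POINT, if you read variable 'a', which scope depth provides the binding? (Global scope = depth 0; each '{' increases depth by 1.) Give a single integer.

Answer: 2

Derivation:
Step 1: declare b=90 at depth 0
Step 2: declare f=(read b)=90 at depth 0
Step 3: declare a=(read f)=90 at depth 0
Step 4: enter scope (depth=1)
Step 5: declare b=(read b)=90 at depth 1
Step 6: declare b=27 at depth 1
Step 7: declare e=63 at depth 1
Step 8: enter scope (depth=2)
Step 9: declare a=(read b)=27 at depth 2
Visible at query point: a=27 b=27 e=63 f=90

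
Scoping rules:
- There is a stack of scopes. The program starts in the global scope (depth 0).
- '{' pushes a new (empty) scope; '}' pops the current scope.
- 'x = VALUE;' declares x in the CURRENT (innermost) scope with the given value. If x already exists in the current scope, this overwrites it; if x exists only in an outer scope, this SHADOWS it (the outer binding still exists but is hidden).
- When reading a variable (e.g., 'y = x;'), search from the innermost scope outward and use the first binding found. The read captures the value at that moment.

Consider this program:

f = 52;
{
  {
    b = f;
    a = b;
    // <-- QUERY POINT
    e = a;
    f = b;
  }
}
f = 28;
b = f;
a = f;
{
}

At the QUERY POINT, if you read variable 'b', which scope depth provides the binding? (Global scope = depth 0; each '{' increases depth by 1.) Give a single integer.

Step 1: declare f=52 at depth 0
Step 2: enter scope (depth=1)
Step 3: enter scope (depth=2)
Step 4: declare b=(read f)=52 at depth 2
Step 5: declare a=(read b)=52 at depth 2
Visible at query point: a=52 b=52 f=52

Answer: 2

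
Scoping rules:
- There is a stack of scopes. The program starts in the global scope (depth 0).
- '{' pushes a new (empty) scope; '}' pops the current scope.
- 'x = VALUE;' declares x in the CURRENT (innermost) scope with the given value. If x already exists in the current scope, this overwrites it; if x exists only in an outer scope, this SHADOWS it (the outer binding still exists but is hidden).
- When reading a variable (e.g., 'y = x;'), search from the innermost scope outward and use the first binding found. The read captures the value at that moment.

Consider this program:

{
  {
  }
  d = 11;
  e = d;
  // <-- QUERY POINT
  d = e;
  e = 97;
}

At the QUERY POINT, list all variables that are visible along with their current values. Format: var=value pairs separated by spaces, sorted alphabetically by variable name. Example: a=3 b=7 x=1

Step 1: enter scope (depth=1)
Step 2: enter scope (depth=2)
Step 3: exit scope (depth=1)
Step 4: declare d=11 at depth 1
Step 5: declare e=(read d)=11 at depth 1
Visible at query point: d=11 e=11

Answer: d=11 e=11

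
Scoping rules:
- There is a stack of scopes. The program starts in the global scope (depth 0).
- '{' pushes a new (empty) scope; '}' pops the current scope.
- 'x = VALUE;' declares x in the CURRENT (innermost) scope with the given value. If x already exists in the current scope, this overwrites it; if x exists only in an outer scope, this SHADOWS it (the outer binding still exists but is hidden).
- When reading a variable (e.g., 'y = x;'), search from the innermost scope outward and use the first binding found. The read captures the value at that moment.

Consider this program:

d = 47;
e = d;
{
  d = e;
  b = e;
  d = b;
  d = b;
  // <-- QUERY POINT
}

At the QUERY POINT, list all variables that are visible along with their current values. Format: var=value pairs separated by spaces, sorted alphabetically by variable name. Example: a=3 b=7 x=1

Answer: b=47 d=47 e=47

Derivation:
Step 1: declare d=47 at depth 0
Step 2: declare e=(read d)=47 at depth 0
Step 3: enter scope (depth=1)
Step 4: declare d=(read e)=47 at depth 1
Step 5: declare b=(read e)=47 at depth 1
Step 6: declare d=(read b)=47 at depth 1
Step 7: declare d=(read b)=47 at depth 1
Visible at query point: b=47 d=47 e=47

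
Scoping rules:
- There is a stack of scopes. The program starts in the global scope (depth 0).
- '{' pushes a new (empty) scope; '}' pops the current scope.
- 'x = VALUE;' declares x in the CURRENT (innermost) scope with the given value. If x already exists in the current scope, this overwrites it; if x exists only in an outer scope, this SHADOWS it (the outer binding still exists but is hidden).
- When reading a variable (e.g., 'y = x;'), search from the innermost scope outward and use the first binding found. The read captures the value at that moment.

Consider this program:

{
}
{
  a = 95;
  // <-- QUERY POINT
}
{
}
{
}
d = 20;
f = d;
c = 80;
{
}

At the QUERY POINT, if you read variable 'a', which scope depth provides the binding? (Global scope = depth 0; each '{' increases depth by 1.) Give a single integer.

Step 1: enter scope (depth=1)
Step 2: exit scope (depth=0)
Step 3: enter scope (depth=1)
Step 4: declare a=95 at depth 1
Visible at query point: a=95

Answer: 1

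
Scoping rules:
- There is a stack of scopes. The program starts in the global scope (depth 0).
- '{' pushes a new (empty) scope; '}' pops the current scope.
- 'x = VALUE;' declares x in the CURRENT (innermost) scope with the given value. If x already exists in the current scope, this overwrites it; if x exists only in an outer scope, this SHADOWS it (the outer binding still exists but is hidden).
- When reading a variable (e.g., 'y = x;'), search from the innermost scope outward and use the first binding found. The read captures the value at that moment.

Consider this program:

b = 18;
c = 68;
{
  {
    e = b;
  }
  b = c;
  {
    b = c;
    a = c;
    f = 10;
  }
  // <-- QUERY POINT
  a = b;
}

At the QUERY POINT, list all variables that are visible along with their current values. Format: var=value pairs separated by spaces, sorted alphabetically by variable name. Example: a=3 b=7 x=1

Step 1: declare b=18 at depth 0
Step 2: declare c=68 at depth 0
Step 3: enter scope (depth=1)
Step 4: enter scope (depth=2)
Step 5: declare e=(read b)=18 at depth 2
Step 6: exit scope (depth=1)
Step 7: declare b=(read c)=68 at depth 1
Step 8: enter scope (depth=2)
Step 9: declare b=(read c)=68 at depth 2
Step 10: declare a=(read c)=68 at depth 2
Step 11: declare f=10 at depth 2
Step 12: exit scope (depth=1)
Visible at query point: b=68 c=68

Answer: b=68 c=68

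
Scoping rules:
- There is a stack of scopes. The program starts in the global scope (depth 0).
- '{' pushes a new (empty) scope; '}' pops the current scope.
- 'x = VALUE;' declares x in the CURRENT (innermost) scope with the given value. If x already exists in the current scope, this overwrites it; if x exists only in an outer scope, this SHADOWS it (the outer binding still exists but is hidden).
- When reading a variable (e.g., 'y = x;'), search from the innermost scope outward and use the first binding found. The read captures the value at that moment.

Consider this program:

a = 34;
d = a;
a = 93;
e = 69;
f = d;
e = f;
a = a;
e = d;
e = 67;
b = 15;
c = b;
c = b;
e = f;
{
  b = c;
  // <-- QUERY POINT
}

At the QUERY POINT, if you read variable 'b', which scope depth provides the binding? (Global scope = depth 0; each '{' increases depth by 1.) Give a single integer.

Answer: 1

Derivation:
Step 1: declare a=34 at depth 0
Step 2: declare d=(read a)=34 at depth 0
Step 3: declare a=93 at depth 0
Step 4: declare e=69 at depth 0
Step 5: declare f=(read d)=34 at depth 0
Step 6: declare e=(read f)=34 at depth 0
Step 7: declare a=(read a)=93 at depth 0
Step 8: declare e=(read d)=34 at depth 0
Step 9: declare e=67 at depth 0
Step 10: declare b=15 at depth 0
Step 11: declare c=(read b)=15 at depth 0
Step 12: declare c=(read b)=15 at depth 0
Step 13: declare e=(read f)=34 at depth 0
Step 14: enter scope (depth=1)
Step 15: declare b=(read c)=15 at depth 1
Visible at query point: a=93 b=15 c=15 d=34 e=34 f=34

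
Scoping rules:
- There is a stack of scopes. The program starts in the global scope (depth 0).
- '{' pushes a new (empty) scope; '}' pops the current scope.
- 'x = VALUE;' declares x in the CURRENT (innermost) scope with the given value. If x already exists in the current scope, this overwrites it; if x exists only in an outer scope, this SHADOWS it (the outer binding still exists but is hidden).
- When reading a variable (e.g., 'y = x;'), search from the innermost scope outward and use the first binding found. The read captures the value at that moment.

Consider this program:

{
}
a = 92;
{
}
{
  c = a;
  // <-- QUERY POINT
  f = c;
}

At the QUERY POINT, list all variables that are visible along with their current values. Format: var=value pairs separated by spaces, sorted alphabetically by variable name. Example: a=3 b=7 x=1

Answer: a=92 c=92

Derivation:
Step 1: enter scope (depth=1)
Step 2: exit scope (depth=0)
Step 3: declare a=92 at depth 0
Step 4: enter scope (depth=1)
Step 5: exit scope (depth=0)
Step 6: enter scope (depth=1)
Step 7: declare c=(read a)=92 at depth 1
Visible at query point: a=92 c=92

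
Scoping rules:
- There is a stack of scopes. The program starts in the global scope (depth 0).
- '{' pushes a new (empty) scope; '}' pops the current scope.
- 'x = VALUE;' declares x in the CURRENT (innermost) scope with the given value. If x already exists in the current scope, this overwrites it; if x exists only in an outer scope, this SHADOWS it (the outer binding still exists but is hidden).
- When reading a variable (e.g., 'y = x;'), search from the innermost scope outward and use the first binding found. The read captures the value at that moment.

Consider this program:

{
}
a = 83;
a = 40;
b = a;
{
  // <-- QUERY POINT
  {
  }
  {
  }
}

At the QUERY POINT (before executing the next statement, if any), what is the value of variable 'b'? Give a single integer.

Step 1: enter scope (depth=1)
Step 2: exit scope (depth=0)
Step 3: declare a=83 at depth 0
Step 4: declare a=40 at depth 0
Step 5: declare b=(read a)=40 at depth 0
Step 6: enter scope (depth=1)
Visible at query point: a=40 b=40

Answer: 40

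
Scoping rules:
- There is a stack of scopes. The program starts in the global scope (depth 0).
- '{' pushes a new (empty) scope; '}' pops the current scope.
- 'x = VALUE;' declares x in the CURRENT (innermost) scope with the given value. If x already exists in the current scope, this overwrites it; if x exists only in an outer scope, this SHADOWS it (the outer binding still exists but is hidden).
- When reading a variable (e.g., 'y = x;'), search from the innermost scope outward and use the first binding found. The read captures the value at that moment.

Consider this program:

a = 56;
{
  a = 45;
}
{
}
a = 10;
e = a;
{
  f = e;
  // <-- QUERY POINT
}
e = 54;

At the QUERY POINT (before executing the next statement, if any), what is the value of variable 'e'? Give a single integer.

Answer: 10

Derivation:
Step 1: declare a=56 at depth 0
Step 2: enter scope (depth=1)
Step 3: declare a=45 at depth 1
Step 4: exit scope (depth=0)
Step 5: enter scope (depth=1)
Step 6: exit scope (depth=0)
Step 7: declare a=10 at depth 0
Step 8: declare e=(read a)=10 at depth 0
Step 9: enter scope (depth=1)
Step 10: declare f=(read e)=10 at depth 1
Visible at query point: a=10 e=10 f=10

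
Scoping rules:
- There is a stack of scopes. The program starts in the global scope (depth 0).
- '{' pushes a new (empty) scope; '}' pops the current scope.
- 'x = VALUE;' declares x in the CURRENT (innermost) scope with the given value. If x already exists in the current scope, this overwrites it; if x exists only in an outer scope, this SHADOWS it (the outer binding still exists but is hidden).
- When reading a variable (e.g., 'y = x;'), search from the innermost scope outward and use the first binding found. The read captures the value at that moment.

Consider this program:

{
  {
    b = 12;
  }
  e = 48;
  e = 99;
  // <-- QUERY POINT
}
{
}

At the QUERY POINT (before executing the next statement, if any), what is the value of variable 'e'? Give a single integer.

Step 1: enter scope (depth=1)
Step 2: enter scope (depth=2)
Step 3: declare b=12 at depth 2
Step 4: exit scope (depth=1)
Step 5: declare e=48 at depth 1
Step 6: declare e=99 at depth 1
Visible at query point: e=99

Answer: 99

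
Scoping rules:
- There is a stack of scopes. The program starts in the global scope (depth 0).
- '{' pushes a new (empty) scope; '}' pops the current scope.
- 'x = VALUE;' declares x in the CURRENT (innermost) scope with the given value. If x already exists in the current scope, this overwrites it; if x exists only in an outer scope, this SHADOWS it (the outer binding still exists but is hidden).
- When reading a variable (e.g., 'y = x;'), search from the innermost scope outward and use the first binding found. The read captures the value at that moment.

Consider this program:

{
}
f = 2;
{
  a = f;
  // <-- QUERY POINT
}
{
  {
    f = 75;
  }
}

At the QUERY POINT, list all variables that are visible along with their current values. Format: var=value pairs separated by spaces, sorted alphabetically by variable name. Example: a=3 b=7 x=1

Answer: a=2 f=2

Derivation:
Step 1: enter scope (depth=1)
Step 2: exit scope (depth=0)
Step 3: declare f=2 at depth 0
Step 4: enter scope (depth=1)
Step 5: declare a=(read f)=2 at depth 1
Visible at query point: a=2 f=2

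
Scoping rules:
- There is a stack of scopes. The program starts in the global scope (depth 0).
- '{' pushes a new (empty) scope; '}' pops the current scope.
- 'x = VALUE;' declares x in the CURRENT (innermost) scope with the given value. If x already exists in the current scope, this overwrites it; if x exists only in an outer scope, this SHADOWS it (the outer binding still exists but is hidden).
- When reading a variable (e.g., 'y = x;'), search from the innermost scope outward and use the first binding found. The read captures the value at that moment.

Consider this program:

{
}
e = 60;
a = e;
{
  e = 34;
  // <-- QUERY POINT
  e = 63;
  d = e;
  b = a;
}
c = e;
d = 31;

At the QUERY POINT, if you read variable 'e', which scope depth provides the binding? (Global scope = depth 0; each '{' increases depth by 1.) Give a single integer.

Step 1: enter scope (depth=1)
Step 2: exit scope (depth=0)
Step 3: declare e=60 at depth 0
Step 4: declare a=(read e)=60 at depth 0
Step 5: enter scope (depth=1)
Step 6: declare e=34 at depth 1
Visible at query point: a=60 e=34

Answer: 1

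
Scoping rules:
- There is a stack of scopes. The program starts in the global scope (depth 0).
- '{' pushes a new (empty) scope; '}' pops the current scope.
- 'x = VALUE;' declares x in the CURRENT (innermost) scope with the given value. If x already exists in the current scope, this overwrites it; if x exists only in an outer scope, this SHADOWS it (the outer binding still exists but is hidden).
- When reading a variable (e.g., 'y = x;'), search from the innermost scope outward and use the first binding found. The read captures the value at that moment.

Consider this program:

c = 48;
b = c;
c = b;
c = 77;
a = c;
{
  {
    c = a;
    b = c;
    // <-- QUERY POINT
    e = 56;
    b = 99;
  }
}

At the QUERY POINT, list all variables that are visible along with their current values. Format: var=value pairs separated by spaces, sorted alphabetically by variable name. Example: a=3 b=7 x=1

Answer: a=77 b=77 c=77

Derivation:
Step 1: declare c=48 at depth 0
Step 2: declare b=(read c)=48 at depth 0
Step 3: declare c=(read b)=48 at depth 0
Step 4: declare c=77 at depth 0
Step 5: declare a=(read c)=77 at depth 0
Step 6: enter scope (depth=1)
Step 7: enter scope (depth=2)
Step 8: declare c=(read a)=77 at depth 2
Step 9: declare b=(read c)=77 at depth 2
Visible at query point: a=77 b=77 c=77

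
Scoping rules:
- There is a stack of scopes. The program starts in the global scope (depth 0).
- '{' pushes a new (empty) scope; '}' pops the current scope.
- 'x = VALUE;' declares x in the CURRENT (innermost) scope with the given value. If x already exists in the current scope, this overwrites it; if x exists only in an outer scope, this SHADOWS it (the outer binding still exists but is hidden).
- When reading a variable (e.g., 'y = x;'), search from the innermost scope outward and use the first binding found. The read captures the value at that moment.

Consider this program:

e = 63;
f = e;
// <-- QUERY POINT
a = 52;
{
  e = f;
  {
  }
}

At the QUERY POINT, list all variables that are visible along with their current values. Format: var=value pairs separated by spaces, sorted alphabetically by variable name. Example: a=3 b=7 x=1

Answer: e=63 f=63

Derivation:
Step 1: declare e=63 at depth 0
Step 2: declare f=(read e)=63 at depth 0
Visible at query point: e=63 f=63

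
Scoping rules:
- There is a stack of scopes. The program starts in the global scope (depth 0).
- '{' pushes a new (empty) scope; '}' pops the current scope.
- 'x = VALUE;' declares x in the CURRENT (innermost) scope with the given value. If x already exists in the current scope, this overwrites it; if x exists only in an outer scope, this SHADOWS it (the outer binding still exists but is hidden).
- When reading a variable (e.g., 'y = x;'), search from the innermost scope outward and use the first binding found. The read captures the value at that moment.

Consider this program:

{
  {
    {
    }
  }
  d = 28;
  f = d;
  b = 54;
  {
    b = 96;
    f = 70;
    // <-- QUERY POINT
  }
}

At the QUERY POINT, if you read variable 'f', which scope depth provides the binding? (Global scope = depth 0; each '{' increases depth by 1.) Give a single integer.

Step 1: enter scope (depth=1)
Step 2: enter scope (depth=2)
Step 3: enter scope (depth=3)
Step 4: exit scope (depth=2)
Step 5: exit scope (depth=1)
Step 6: declare d=28 at depth 1
Step 7: declare f=(read d)=28 at depth 1
Step 8: declare b=54 at depth 1
Step 9: enter scope (depth=2)
Step 10: declare b=96 at depth 2
Step 11: declare f=70 at depth 2
Visible at query point: b=96 d=28 f=70

Answer: 2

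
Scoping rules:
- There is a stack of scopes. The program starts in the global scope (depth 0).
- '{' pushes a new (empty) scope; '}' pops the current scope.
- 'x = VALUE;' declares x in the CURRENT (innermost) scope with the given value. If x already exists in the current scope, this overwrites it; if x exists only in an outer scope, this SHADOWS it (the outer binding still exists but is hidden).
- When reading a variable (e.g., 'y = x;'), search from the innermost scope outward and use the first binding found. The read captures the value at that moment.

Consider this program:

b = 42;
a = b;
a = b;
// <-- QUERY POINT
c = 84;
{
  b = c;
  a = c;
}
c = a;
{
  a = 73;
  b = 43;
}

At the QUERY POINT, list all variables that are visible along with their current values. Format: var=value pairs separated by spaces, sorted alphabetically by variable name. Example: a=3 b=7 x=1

Answer: a=42 b=42

Derivation:
Step 1: declare b=42 at depth 0
Step 2: declare a=(read b)=42 at depth 0
Step 3: declare a=(read b)=42 at depth 0
Visible at query point: a=42 b=42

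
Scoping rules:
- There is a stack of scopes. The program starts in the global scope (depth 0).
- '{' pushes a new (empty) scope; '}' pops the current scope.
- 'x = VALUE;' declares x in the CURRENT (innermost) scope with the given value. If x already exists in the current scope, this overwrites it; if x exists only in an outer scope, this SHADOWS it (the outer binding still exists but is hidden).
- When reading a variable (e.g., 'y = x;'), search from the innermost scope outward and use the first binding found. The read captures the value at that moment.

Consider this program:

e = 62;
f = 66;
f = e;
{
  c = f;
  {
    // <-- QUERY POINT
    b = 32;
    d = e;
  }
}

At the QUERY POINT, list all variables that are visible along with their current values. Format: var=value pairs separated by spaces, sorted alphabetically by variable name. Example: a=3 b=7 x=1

Answer: c=62 e=62 f=62

Derivation:
Step 1: declare e=62 at depth 0
Step 2: declare f=66 at depth 0
Step 3: declare f=(read e)=62 at depth 0
Step 4: enter scope (depth=1)
Step 5: declare c=(read f)=62 at depth 1
Step 6: enter scope (depth=2)
Visible at query point: c=62 e=62 f=62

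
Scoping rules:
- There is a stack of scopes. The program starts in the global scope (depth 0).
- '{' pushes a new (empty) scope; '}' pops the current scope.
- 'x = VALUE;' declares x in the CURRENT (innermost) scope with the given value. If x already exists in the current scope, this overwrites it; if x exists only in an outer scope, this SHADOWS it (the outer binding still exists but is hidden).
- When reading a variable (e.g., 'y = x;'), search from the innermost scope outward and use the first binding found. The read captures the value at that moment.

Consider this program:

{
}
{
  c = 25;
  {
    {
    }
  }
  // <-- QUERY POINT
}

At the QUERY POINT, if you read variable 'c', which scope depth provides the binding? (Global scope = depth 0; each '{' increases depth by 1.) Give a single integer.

Step 1: enter scope (depth=1)
Step 2: exit scope (depth=0)
Step 3: enter scope (depth=1)
Step 4: declare c=25 at depth 1
Step 5: enter scope (depth=2)
Step 6: enter scope (depth=3)
Step 7: exit scope (depth=2)
Step 8: exit scope (depth=1)
Visible at query point: c=25

Answer: 1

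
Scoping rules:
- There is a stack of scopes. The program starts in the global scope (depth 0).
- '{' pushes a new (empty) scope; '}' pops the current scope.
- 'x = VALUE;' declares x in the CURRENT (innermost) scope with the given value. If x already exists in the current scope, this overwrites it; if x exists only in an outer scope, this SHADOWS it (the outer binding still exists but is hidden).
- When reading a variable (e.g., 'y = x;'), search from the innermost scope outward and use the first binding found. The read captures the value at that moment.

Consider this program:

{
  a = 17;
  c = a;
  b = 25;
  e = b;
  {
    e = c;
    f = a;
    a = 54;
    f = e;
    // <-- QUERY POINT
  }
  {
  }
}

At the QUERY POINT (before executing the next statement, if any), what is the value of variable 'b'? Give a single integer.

Answer: 25

Derivation:
Step 1: enter scope (depth=1)
Step 2: declare a=17 at depth 1
Step 3: declare c=(read a)=17 at depth 1
Step 4: declare b=25 at depth 1
Step 5: declare e=(read b)=25 at depth 1
Step 6: enter scope (depth=2)
Step 7: declare e=(read c)=17 at depth 2
Step 8: declare f=(read a)=17 at depth 2
Step 9: declare a=54 at depth 2
Step 10: declare f=(read e)=17 at depth 2
Visible at query point: a=54 b=25 c=17 e=17 f=17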